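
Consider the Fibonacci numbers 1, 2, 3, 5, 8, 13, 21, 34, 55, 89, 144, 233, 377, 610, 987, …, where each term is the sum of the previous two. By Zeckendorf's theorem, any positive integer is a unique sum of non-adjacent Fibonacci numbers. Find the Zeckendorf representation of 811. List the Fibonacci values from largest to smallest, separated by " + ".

610 + 144 + 55 + 2

Greedy algorithm:
811: greatest Fibonacci not exceeding it is 610, leaving 201
201: greatest Fibonacci not exceeding it is 144, leaving 57
57: greatest Fibonacci not exceeding it is 55, leaving 2
2: greatest Fibonacci not exceeding it is 2, leaving 0
So 811 = 610 + 144 + 55 + 2, with no two terms consecutive in the sequence.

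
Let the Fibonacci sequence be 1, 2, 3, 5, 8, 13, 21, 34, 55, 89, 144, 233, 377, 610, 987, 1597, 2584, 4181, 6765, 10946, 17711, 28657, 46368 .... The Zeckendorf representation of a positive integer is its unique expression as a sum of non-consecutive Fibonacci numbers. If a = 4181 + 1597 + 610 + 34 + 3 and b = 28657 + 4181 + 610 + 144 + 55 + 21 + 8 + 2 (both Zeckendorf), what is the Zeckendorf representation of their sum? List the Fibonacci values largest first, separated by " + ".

28657 + 10946 + 377 + 89 + 34

The two numbers are 6425 and 33678, so their sum is 40103.
largest Fibonacci ≤ 40103 is 28657; 40103 − 28657 = 11446
largest Fibonacci ≤ 11446 is 10946; 11446 − 10946 = 500
largest Fibonacci ≤ 500 is 377; 500 − 377 = 123
largest Fibonacci ≤ 123 is 89; 123 − 89 = 34
largest Fibonacci ≤ 34 is 34; 34 − 34 = 0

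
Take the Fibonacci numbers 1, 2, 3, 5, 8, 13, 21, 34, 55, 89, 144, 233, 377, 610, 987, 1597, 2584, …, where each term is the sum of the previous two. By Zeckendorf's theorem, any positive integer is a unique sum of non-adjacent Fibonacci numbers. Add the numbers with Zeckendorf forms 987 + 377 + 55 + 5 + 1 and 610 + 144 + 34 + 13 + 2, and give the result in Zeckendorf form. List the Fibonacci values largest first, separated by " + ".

The two numbers are 1425 and 803, so their sum is 2228.
Greedy algorithm:
take 1597 (≤ 2228); 2228 − 1597 = 631
take 610 (≤ 631); 631 − 610 = 21
take 21 (≤ 21); 21 − 21 = 0

1597 + 610 + 21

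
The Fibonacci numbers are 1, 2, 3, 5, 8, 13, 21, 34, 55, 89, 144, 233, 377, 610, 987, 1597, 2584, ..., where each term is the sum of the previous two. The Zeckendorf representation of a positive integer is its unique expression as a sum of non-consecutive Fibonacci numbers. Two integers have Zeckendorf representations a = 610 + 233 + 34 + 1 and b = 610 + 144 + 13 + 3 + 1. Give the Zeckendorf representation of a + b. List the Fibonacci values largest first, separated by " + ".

1597 + 34 + 13 + 5

The two numbers are 878 and 771, so their sum is 1649.
largest Fibonacci ≤ 1649 is 1597; 1649 − 1597 = 52
largest Fibonacci ≤ 52 is 34; 52 − 34 = 18
largest Fibonacci ≤ 18 is 13; 18 − 13 = 5
largest Fibonacci ≤ 5 is 5; 5 − 5 = 0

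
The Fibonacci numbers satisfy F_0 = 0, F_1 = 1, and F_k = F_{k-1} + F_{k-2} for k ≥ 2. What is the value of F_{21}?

10946

Iterating the recurrence up to F_{17} = 1597 and F_{16} = 987:
F_{18} = F_{17} + F_{16} = 1597 + 987 = 2584
F_{19} = F_{18} + F_{17} = 2584 + 1597 = 4181
F_{20} = F_{19} + F_{18} = 4181 + 2584 = 6765
F_{21} = F_{20} + F_{19} = 6765 + 4181 = 10946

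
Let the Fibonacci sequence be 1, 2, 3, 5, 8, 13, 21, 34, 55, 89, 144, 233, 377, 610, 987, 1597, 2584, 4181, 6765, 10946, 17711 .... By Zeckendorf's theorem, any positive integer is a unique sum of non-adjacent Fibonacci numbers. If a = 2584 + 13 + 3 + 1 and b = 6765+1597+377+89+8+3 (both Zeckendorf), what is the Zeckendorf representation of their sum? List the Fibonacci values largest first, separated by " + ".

The two numbers are 2601 and 8839, so their sum is 11440.
Repeatedly subtract the largest Fibonacci number that fits:
subtract 10946 from 11440: 494 remains
subtract 377 from 494: 117 remains
subtract 89 from 117: 28 remains
subtract 21 from 28: 7 remains
subtract 5 from 7: 2 remains
subtract 2 from 2: 0 remains

10946 + 377 + 89 + 21 + 5 + 2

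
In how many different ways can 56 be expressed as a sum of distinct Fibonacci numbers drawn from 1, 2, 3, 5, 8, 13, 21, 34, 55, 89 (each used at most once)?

4

Starting from the Zeckendorf form and repeatedly splitting a term F_k into F_{k−1} + F_{k−2} (when neither is already used) reaches every representation.
56 = 55+1 = 34+21+1 = 34+13+8+1 = 34+13+5+3+1 — 4 representations.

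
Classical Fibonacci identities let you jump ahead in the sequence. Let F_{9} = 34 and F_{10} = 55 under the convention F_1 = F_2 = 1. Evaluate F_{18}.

2584

By the doubling identity F_{2k} = F_k(2F_{k+1} − F_k): F_{18} = 34·(2·55 − 34) = 34·76 = 2584.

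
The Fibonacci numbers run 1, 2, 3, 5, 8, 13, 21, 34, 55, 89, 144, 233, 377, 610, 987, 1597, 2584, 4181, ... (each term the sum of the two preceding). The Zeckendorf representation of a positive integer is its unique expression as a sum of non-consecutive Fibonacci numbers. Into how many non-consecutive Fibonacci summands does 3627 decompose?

4

subtract 2584 from 3627: 1043 remains
subtract 987 from 1043: 56 remains
subtract 55 from 56: 1 remains
subtract 1 from 1: 0 remains
3627 = 2584 + 987 + 55 + 1, which has 4 terms.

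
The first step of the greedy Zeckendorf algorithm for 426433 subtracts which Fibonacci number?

317811

317811 ≤ 426433 < 514229, so the largest Fibonacci number not exceeding 426433 is 317811.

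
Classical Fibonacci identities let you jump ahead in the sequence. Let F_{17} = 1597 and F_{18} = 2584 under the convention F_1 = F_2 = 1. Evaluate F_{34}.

By the doubling identity F_{2k} = F_k(2F_{k+1} − F_k): F_{34} = 1597·(2·2584 − 1597) = 1597·3571 = 5702887.

5702887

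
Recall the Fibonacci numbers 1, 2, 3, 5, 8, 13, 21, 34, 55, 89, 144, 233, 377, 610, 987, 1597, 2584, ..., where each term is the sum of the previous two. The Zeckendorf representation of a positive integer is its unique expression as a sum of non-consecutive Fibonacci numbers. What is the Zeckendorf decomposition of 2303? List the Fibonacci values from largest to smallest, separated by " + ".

1597 + 610 + 89 + 5 + 2

Repeatedly subtract the largest Fibonacci number that fits:
1597 ≤ 2303 < 2584, so take 1597; remainder 706
610 ≤ 706 < 987, so take 610; remainder 96
89 ≤ 96 < 144, so take 89; remainder 7
5 ≤ 7 < 8, so take 5; remainder 2
2 ≤ 2 < 3, so take 2; remainder 0
So 2303 = 1597 + 610 + 89 + 5 + 2, with no two terms consecutive in the sequence.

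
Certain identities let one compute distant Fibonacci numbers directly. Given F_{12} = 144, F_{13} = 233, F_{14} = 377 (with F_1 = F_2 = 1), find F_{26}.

121393

By the addition formula F_{m+n} = F_m F_{n+1} + F_{m−1} F_n with m=13, n=13: F_{26} = 233·377 + 144·233 = 87841 + 33552 = 121393.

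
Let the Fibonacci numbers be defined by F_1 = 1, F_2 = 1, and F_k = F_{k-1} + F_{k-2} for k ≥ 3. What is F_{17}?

Iterating the recurrence up to F_{10} = 55 and F_{9} = 34:
F_{11} = F_{10} + F_{9} = 55 + 34 = 89
F_{12} = F_{11} + F_{10} = 89 + 55 = 144
F_{13} = F_{12} + F_{11} = 144 + 89 = 233
F_{14} = F_{13} + F_{12} = 233 + 144 = 377
F_{15} = F_{14} + F_{13} = 377 + 233 = 610
F_{16} = F_{15} + F_{14} = 610 + 377 = 987
F_{17} = F_{16} + F_{15} = 987 + 610 = 1597

1597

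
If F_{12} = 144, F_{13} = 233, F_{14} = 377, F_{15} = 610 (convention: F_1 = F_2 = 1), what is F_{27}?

By the addition formula F_{m+n} = F_m F_{n+1} + F_{m−1} F_n with m=13, n=14: F_{27} = 233·610 + 144·377 = 142130 + 54288 = 196418.

196418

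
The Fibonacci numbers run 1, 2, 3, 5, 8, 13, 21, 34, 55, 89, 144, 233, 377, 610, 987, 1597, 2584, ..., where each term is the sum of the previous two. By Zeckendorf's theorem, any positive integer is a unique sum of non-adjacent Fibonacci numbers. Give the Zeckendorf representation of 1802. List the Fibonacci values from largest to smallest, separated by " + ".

1597 + 144 + 55 + 5 + 1

Greedily peel off the largest Fibonacci term at each step:
subtract 1597 from 1802: 205 remains
subtract 144 from 205: 61 remains
subtract 55 from 61: 6 remains
subtract 5 from 6: 1 remains
subtract 1 from 1: 0 remains
So 1802 = 1597 + 144 + 55 + 5 + 1, with no two terms consecutive in the sequence.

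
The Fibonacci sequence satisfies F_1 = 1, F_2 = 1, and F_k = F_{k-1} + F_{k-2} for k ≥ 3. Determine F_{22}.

17711

Iterating the recurrence up to F_{14} = 377 and F_{13} = 233:
F_{15} = F_{14} + F_{13} = 377 + 233 = 610
F_{16} = F_{15} + F_{14} = 610 + 377 = 987
F_{17} = F_{16} + F_{15} = 987 + 610 = 1597
F_{18} = F_{17} + F_{16} = 1597 + 987 = 2584
F_{19} = F_{18} + F_{17} = 2584 + 1597 = 4181
F_{20} = F_{19} + F_{18} = 4181 + 2584 = 6765
F_{21} = F_{20} + F_{19} = 6765 + 4181 = 10946
F_{22} = F_{21} + F_{20} = 10946 + 6765 = 17711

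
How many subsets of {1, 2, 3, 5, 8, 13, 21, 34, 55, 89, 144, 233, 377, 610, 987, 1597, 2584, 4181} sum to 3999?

Starting from the Zeckendorf form and repeatedly splitting a term F_k into F_{k−1} + F_{k−2} (when neither is already used) reaches every representation.
3999 = 2584+987+377+34+13+3+1 = 2584+987+377+34+8+5+3+1 = 2584+987+233+144+34+13+3+1 = 2584+987+377+21+13+8+5+3+1 = 2584+987+233+144+34+8+5+3+1 = … (16 more), for 21 in all.

21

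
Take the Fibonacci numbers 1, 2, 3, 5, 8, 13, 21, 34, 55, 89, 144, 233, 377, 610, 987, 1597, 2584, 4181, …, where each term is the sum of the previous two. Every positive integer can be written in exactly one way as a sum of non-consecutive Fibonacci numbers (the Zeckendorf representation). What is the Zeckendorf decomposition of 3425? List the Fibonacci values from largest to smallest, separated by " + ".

Greedy algorithm:
2584 ≤ 3425 < 4181, so take 2584; remainder 841
610 ≤ 841 < 987, so take 610; remainder 231
144 ≤ 231 < 233, so take 144; remainder 87
55 ≤ 87 < 89, so take 55; remainder 32
21 ≤ 32 < 34, so take 21; remainder 11
8 ≤ 11 < 13, so take 8; remainder 3
3 ≤ 3 < 5, so take 3; remainder 0
So 3425 = 2584 + 610 + 144 + 55 + 21 + 8 + 3, with no two terms consecutive in the sequence.

2584 + 610 + 144 + 55 + 21 + 8 + 3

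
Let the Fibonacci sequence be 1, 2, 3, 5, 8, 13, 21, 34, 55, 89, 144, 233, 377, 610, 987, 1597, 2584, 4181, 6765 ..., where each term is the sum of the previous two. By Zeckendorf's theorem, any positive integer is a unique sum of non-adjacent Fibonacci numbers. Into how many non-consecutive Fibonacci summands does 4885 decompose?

4885 − 4181 = 704
704 − 610 = 94
94 − 89 = 5
5 − 5 = 0
4885 = 4181 + 610 + 89 + 5, which has 4 terms.

4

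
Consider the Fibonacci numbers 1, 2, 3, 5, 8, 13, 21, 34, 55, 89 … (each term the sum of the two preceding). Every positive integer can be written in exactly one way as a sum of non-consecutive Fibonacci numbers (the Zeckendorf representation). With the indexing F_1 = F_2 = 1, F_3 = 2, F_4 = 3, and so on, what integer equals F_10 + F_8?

76

F_10 + F_8 = 55 + 21 = 76.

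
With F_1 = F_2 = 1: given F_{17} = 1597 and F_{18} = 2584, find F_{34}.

By the doubling identity F_{2k} = F_k(2F_{k+1} − F_k): F_{34} = 1597·(2·2584 − 1597) = 1597·3571 = 5702887.

5702887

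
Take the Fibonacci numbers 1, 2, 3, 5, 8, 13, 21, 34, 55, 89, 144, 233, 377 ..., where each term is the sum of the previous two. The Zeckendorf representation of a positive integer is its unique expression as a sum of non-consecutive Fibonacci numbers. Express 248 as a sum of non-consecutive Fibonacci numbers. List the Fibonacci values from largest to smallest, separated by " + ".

Greedily peel off the largest Fibonacci term at each step:
take 233 (≤ 248); 248 − 233 = 15
take 13 (≤ 15); 15 − 13 = 2
take 2 (≤ 2); 2 − 2 = 0
So 248 = 233 + 13 + 2, with no two terms consecutive in the sequence.

233 + 13 + 2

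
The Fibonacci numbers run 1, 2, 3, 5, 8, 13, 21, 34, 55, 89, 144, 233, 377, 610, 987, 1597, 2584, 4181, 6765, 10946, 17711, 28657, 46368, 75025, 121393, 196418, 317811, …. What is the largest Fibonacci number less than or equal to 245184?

196418

196418 ≤ 245184 < 317811, so the largest Fibonacci number not exceeding 245184 is 196418.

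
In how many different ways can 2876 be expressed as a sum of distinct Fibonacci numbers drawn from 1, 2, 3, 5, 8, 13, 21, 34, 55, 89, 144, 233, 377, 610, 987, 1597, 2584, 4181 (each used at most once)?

Each representation comes from the Zeckendorf form by replacing some F_k with F_{k−1} + F_{k−2} where possible.
2876 = 2584+233+55+3+1 = 2584+233+34+21+3+1 = 2584+144+89+55+3+1 = 1597+987+233+55+3+1 = … (14 more), for 18 in all.

18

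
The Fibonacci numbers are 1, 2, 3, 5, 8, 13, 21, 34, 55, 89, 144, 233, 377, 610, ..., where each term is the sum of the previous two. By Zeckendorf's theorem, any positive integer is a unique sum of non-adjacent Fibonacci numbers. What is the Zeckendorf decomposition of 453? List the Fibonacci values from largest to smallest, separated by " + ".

377 ≤ 453 < 610, so take 377; remainder 76
55 ≤ 76 < 89, so take 55; remainder 21
21 ≤ 21 < 34, so take 21; remainder 0
So 453 = 377 + 55 + 21, with no two terms consecutive in the sequence.

377 + 55 + 21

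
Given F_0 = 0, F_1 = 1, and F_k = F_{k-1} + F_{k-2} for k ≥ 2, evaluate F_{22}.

Iterating the recurrence up to F_{16} = 987 and F_{15} = 610:
F_{17} = F_{16} + F_{15} = 987 + 610 = 1597
F_{18} = F_{17} + F_{16} = 1597 + 987 = 2584
F_{19} = F_{18} + F_{17} = 2584 + 1597 = 4181
F_{20} = F_{19} + F_{18} = 4181 + 2584 = 6765
F_{21} = F_{20} + F_{19} = 6765 + 4181 = 10946
F_{22} = F_{21} + F_{20} = 10946 + 6765 = 17711

17711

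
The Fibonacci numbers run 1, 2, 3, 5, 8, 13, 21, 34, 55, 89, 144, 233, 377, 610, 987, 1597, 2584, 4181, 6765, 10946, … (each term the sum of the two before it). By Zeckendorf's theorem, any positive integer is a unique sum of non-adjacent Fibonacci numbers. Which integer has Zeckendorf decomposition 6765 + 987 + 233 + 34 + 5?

8024

6765 + 987 + 233 + 34 + 5 = 8024.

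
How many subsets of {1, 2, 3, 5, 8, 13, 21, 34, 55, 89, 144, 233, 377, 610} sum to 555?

Starting from the Zeckendorf form and repeatedly splitting a term F_k into F_{k−1} + F_{k−2} (when neither is already used) reaches every representation.
555 = 377+144+34 = 377+144+21+13 = 377+89+55+34 = 377+144+21+8+5 = … (8 more), for 12 in all.

12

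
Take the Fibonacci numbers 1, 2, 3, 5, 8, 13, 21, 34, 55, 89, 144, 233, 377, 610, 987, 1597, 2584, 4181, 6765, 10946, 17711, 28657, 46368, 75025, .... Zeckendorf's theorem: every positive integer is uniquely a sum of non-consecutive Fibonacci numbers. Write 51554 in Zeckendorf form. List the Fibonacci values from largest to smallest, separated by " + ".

take 46368 (≤ 51554); 51554 − 46368 = 5186
take 4181 (≤ 5186); 5186 − 4181 = 1005
take 987 (≤ 1005); 1005 − 987 = 18
take 13 (≤ 18); 18 − 13 = 5
take 5 (≤ 5); 5 − 5 = 0
So 51554 = 46368 + 4181 + 987 + 13 + 5, with no two terms consecutive in the sequence.

46368 + 4181 + 987 + 13 + 5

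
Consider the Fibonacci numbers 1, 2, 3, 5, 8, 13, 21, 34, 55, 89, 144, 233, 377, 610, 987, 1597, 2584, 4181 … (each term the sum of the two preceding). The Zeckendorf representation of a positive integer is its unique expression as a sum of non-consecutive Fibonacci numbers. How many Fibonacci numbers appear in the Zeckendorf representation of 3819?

5

Greedy algorithm:
3819 − 2584 = 1235
1235 − 987 = 248
248 − 233 = 15
15 − 13 = 2
2 − 2 = 0
3819 = 2584 + 987 + 233 + 13 + 2, which has 5 terms.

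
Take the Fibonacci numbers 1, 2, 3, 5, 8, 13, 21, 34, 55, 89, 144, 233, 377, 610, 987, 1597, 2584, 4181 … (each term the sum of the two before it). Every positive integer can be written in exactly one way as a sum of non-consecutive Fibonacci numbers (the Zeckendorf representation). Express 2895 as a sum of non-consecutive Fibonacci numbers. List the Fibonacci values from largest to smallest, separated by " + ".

Repeatedly subtract the largest Fibonacci number that fits:
largest Fibonacci ≤ 2895 is 2584; 2895 − 2584 = 311
largest Fibonacci ≤ 311 is 233; 311 − 233 = 78
largest Fibonacci ≤ 78 is 55; 78 − 55 = 23
largest Fibonacci ≤ 23 is 21; 23 − 21 = 2
largest Fibonacci ≤ 2 is 2; 2 − 2 = 0
So 2895 = 2584 + 233 + 55 + 21 + 2, with no two terms consecutive in the sequence.

2584 + 233 + 55 + 21 + 2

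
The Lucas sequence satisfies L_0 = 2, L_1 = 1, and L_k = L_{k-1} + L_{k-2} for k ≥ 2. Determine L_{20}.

Iterating the recurrence up to L_{13} = 521 and L_{12} = 322:
L_{14} = L_{13} + L_{12} = 521 + 322 = 843
L_{15} = L_{14} + L_{13} = 843 + 521 = 1364
L_{16} = L_{15} + L_{14} = 1364 + 843 = 2207
L_{17} = L_{16} + L_{15} = 2207 + 1364 = 3571
L_{18} = L_{17} + L_{16} = 3571 + 2207 = 5778
L_{19} = L_{18} + L_{17} = 5778 + 3571 = 9349
L_{20} = L_{19} + L_{18} = 9349 + 5778 = 15127

15127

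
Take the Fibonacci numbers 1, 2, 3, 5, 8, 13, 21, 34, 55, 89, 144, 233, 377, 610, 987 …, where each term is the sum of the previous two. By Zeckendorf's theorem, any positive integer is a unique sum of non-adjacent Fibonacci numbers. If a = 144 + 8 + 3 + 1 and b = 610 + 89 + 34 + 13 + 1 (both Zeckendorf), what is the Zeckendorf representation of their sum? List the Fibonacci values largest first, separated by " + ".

610 + 233 + 55 + 5

The two numbers are 156 and 747, so their sum is 903.
610 ≤ 903 < 987, so take 610; remainder 293
233 ≤ 293 < 377, so take 233; remainder 60
55 ≤ 60 < 89, so take 55; remainder 5
5 ≤ 5 < 8, so take 5; remainder 0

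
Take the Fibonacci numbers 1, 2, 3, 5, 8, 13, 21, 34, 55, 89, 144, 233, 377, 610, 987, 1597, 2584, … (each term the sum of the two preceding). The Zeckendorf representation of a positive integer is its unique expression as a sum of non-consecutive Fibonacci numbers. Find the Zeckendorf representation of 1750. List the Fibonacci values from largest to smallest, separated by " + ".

Greedy algorithm:
1750: greatest Fibonacci not exceeding it is 1597, leaving 153
153: greatest Fibonacci not exceeding it is 144, leaving 9
9: greatest Fibonacci not exceeding it is 8, leaving 1
1: greatest Fibonacci not exceeding it is 1, leaving 0
So 1750 = 1597 + 144 + 8 + 1, with no two terms consecutive in the sequence.

1597 + 144 + 8 + 1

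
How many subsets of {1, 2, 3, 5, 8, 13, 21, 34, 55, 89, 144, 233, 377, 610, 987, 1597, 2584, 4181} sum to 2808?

Each representation comes from the Zeckendorf form by replacing some F_k with F_{k−1} + F_{k−2} where possible.
2808 = 2584+144+55+21+3+1 = 2584+144+55+13+8+3+1 = 1597+987+144+55+21+3+1 = 2584+144+34+21+13+8+3+1 = … (9 more), for 13 in all.

13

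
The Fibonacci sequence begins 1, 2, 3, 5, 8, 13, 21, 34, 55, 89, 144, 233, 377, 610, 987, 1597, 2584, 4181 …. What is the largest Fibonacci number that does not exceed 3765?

2584 ≤ 3765 < 4181, so the largest Fibonacci number not exceeding 3765 is 2584.

2584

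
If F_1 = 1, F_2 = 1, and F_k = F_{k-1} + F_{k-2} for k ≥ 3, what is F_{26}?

Iterating the recurrence up to F_{21} = 10946 and F_{20} = 6765:
F_{22} = F_{21} + F_{20} = 10946 + 6765 = 17711
F_{23} = F_{22} + F_{21} = 17711 + 10946 = 28657
F_{24} = F_{23} + F_{22} = 28657 + 17711 = 46368
F_{25} = F_{24} + F_{23} = 46368 + 28657 = 75025
F_{26} = F_{25} + F_{24} = 75025 + 46368 = 121393

121393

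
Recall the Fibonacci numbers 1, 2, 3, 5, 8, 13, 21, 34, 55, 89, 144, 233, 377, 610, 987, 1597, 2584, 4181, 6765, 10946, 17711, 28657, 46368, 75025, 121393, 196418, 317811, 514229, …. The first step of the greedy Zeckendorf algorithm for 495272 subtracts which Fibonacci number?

317811 ≤ 495272 < 514229, so the largest Fibonacci number not exceeding 495272 is 317811.

317811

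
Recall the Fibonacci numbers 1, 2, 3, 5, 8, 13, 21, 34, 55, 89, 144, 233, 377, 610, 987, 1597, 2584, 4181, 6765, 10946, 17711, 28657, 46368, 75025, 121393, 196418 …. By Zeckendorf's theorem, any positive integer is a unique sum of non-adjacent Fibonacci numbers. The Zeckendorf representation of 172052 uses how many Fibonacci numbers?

5

subtract 121393 from 172052: 50659 remains
subtract 46368 from 50659: 4291 remains
subtract 4181 from 4291: 110 remains
subtract 89 from 110: 21 remains
subtract 21 from 21: 0 remains
172052 = 121393 + 46368 + 4181 + 89 + 21, which has 5 terms.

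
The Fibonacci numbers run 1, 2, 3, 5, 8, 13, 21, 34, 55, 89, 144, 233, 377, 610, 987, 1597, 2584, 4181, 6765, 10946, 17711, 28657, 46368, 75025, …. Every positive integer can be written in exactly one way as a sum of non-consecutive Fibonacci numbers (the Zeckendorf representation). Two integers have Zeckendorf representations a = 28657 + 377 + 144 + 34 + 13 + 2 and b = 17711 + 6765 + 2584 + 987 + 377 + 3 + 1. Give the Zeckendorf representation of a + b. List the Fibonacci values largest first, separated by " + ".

The two numbers are 29227 and 28428, so their sum is 57655.
Greedily peel off the largest Fibonacci term at each step:
57655: greatest Fibonacci not exceeding it is 46368, leaving 11287
11287: greatest Fibonacci not exceeding it is 10946, leaving 341
341: greatest Fibonacci not exceeding it is 233, leaving 108
108: greatest Fibonacci not exceeding it is 89, leaving 19
19: greatest Fibonacci not exceeding it is 13, leaving 6
6: greatest Fibonacci not exceeding it is 5, leaving 1
1: greatest Fibonacci not exceeding it is 1, leaving 0

46368 + 10946 + 233 + 89 + 13 + 5 + 1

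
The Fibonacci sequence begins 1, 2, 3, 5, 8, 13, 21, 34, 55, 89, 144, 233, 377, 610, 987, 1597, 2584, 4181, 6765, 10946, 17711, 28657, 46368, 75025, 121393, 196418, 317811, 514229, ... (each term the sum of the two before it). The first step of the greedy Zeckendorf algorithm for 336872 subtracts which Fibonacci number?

317811

317811 ≤ 336872 < 514229, so the largest Fibonacci number not exceeding 336872 is 317811.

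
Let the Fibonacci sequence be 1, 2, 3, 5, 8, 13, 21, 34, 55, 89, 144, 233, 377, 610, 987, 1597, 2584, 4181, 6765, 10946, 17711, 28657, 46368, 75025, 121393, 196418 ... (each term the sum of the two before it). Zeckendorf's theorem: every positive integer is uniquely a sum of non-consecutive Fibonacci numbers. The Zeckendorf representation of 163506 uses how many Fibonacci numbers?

Greedily peel off the largest Fibonacci term at each step:
largest Fibonacci ≤ 163506 is 121393; 163506 − 121393 = 42113
largest Fibonacci ≤ 42113 is 28657; 42113 − 28657 = 13456
largest Fibonacci ≤ 13456 is 10946; 13456 − 10946 = 2510
largest Fibonacci ≤ 2510 is 1597; 2510 − 1597 = 913
largest Fibonacci ≤ 913 is 610; 913 − 610 = 303
largest Fibonacci ≤ 303 is 233; 303 − 233 = 70
largest Fibonacci ≤ 70 is 55; 70 − 55 = 15
largest Fibonacci ≤ 15 is 13; 15 − 13 = 2
largest Fibonacci ≤ 2 is 2; 2 − 2 = 0
163506 = 121393 + 28657 + 10946 + 1597 + 610 + 233 + 55 + 13 + 2, which has 9 terms.

9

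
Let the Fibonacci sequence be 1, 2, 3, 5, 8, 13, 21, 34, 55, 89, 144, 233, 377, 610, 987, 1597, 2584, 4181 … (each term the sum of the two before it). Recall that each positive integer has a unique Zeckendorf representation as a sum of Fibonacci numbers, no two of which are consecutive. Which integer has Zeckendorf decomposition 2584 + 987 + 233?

2584 + 987 + 233 = 3804.

3804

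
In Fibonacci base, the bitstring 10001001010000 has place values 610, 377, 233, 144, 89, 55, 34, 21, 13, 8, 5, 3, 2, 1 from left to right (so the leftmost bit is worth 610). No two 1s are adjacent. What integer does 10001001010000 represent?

Summing the place values of the 1 bits: 610 + 89 + 21 + 8 = 728.

728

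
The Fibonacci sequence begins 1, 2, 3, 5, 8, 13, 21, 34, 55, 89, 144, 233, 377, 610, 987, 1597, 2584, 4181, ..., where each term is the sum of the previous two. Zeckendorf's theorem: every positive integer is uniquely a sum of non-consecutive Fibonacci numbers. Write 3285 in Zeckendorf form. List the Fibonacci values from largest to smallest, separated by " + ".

2584 + 610 + 89 + 2

Repeatedly subtract the largest Fibonacci number that fits:
subtract 2584 from 3285: 701 remains
subtract 610 from 701: 91 remains
subtract 89 from 91: 2 remains
subtract 2 from 2: 0 remains
So 3285 = 2584 + 610 + 89 + 2, with no two terms consecutive in the sequence.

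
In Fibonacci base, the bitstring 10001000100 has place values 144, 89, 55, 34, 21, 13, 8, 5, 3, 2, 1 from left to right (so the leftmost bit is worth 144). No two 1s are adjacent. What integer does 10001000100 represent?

Summing the place values of the 1 bits: 144 + 21 + 3 = 168.

168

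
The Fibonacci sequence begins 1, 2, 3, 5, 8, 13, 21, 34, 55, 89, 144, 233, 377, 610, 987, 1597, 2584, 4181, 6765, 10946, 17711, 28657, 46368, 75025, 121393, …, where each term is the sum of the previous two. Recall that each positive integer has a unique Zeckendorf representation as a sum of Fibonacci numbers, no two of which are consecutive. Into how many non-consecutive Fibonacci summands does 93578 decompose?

Greedy algorithm:
75025 ≤ 93578 < 121393, so take 75025; remainder 18553
17711 ≤ 18553 < 28657, so take 17711; remainder 842
610 ≤ 842 < 987, so take 610; remainder 232
144 ≤ 232 < 233, so take 144; remainder 88
55 ≤ 88 < 89, so take 55; remainder 33
21 ≤ 33 < 34, so take 21; remainder 12
8 ≤ 12 < 13, so take 8; remainder 4
3 ≤ 4 < 5, so take 3; remainder 1
1 ≤ 1 < 2, so take 1; remainder 0
93578 = 75025 + 17711 + 610 + 144 + 55 + 21 + 8 + 3 + 1, which has 9 terms.

9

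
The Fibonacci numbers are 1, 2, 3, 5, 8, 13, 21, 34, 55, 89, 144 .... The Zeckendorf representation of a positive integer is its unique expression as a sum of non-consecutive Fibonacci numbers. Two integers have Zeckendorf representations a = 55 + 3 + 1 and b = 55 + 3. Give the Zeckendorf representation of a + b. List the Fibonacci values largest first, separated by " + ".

89 + 21 + 5 + 2

The two numbers are 59 and 58, so their sum is 117.
117 − 89 = 28
28 − 21 = 7
7 − 5 = 2
2 − 2 = 0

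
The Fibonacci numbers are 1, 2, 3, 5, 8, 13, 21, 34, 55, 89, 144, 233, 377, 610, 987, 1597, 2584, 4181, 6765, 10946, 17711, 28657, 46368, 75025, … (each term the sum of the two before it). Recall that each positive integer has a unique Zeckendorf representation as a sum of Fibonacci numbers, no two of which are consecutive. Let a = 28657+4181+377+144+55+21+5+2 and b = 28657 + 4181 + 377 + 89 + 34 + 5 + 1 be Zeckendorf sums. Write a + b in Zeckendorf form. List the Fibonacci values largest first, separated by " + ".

The two numbers are 33442 and 33344, so their sum is 66786.
66786 − 46368 = 20418
20418 − 17711 = 2707
2707 − 2584 = 123
123 − 89 = 34
34 − 34 = 0

46368 + 17711 + 2584 + 89 + 34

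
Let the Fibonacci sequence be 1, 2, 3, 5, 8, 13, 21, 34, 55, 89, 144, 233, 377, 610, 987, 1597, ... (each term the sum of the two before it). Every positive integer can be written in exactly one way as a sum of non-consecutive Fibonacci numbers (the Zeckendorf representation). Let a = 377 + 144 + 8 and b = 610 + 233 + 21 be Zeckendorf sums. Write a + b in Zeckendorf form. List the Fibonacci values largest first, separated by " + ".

987 + 377 + 21 + 8

The two numbers are 529 and 864, so their sum is 1393.
Repeatedly subtract the largest Fibonacci number that fits:
1393 − 987 = 406
406 − 377 = 29
29 − 21 = 8
8 − 8 = 0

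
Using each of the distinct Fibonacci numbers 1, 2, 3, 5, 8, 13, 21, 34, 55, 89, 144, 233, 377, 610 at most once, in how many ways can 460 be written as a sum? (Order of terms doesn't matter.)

7

460 = 377+55+21+5+2 = 377+55+13+8+5+2 = 233+144+55+21+5+2 = … (4 more), for 7 in all.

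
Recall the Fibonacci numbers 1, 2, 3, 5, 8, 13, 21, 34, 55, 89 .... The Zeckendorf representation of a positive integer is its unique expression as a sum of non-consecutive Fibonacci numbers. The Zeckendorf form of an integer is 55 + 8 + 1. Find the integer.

64

55 + 8 + 1 = 64.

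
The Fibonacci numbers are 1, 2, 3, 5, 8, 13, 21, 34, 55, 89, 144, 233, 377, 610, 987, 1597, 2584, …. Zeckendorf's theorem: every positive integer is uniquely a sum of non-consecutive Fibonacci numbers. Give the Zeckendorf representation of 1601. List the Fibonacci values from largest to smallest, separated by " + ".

1597 + 3 + 1

Greedy algorithm:
largest Fibonacci ≤ 1601 is 1597; 1601 − 1597 = 4
largest Fibonacci ≤ 4 is 3; 4 − 3 = 1
largest Fibonacci ≤ 1 is 1; 1 − 1 = 0
So 1601 = 1597 + 3 + 1, with no two terms consecutive in the sequence.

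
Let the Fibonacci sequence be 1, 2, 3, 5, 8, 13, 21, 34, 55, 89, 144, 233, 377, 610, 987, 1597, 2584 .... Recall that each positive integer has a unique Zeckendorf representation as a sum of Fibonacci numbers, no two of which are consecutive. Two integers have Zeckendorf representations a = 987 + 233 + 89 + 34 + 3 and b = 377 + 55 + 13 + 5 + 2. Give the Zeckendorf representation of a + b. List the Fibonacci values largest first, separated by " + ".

The two numbers are 1346 and 452, so their sum is 1798.
Greedily peel off the largest Fibonacci term at each step:
1798 − 1597 = 201
201 − 144 = 57
57 − 55 = 2
2 − 2 = 0

1597 + 144 + 55 + 2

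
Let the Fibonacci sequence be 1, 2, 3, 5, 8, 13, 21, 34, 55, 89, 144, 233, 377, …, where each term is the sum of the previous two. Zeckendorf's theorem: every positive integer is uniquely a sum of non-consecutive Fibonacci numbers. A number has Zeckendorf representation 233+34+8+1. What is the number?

233+34+8+1 = 276.

276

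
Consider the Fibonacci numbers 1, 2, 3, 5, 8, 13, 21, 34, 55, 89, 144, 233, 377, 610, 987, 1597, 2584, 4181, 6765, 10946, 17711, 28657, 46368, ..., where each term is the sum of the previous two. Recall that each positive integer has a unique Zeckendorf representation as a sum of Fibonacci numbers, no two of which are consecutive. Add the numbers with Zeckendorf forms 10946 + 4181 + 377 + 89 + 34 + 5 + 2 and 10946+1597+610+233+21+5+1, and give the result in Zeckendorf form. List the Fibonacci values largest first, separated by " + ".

28657 + 377 + 13

The two numbers are 15634 and 13413, so their sum is 29047.
Greedy algorithm:
subtract 28657 from 29047: 390 remains
subtract 377 from 390: 13 remains
subtract 13 from 13: 0 remains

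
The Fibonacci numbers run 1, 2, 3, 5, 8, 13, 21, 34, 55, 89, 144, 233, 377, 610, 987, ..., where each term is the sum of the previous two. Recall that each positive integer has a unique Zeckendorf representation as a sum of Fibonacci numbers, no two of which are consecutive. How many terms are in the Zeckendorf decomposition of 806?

5

Repeatedly subtract the largest Fibonacci number that fits:
largest Fibonacci ≤ 806 is 610; 806 − 610 = 196
largest Fibonacci ≤ 196 is 144; 196 − 144 = 52
largest Fibonacci ≤ 52 is 34; 52 − 34 = 18
largest Fibonacci ≤ 18 is 13; 18 − 13 = 5
largest Fibonacci ≤ 5 is 5; 5 − 5 = 0
806 = 610 + 144 + 34 + 13 + 5, which has 5 terms.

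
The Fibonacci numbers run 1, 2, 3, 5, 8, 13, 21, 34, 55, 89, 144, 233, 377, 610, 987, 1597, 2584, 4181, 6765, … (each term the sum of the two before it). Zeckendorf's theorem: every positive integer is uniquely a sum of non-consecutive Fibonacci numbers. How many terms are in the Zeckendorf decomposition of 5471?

Greedily peel off the largest Fibonacci term at each step:
5471 − 4181 = 1290
1290 − 987 = 303
303 − 233 = 70
70 − 55 = 15
15 − 13 = 2
2 − 2 = 0
5471 = 4181 + 987 + 233 + 55 + 13 + 2, which has 6 terms.

6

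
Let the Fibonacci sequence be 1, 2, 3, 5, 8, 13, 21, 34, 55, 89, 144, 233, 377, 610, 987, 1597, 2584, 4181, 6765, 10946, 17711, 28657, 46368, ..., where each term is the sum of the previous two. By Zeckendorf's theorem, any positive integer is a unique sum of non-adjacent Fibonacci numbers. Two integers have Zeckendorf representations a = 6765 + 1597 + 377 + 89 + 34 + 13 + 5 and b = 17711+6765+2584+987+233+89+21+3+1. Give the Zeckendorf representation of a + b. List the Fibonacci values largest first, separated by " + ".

The two numbers are 8880 and 28394, so their sum is 37274.
Greedy algorithm:
take 28657 (≤ 37274); 37274 − 28657 = 8617
take 6765 (≤ 8617); 8617 − 6765 = 1852
take 1597 (≤ 1852); 1852 − 1597 = 255
take 233 (≤ 255); 255 − 233 = 22
take 21 (≤ 22); 22 − 21 = 1
take 1 (≤ 1); 1 − 1 = 0

28657 + 6765 + 1597 + 233 + 21 + 1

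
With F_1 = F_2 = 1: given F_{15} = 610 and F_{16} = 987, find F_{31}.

1346269

By F_{2k+1} = F_k² + F_{k+1}²: F_{31} = 610² + 987² = 372100 + 974169 = 1346269.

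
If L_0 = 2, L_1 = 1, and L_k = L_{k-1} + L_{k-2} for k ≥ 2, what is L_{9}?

76

Iterating the recurrence up to L_{4} = 7 and L_{3} = 4:
L_{5} = L_{4} + L_{3} = 7 + 4 = 11
L_{6} = L_{5} + L_{4} = 11 + 7 = 18
L_{7} = L_{6} + L_{5} = 18 + 11 = 29
L_{8} = L_{7} + L_{6} = 29 + 18 = 47
L_{9} = L_{8} + L_{7} = 47 + 29 = 76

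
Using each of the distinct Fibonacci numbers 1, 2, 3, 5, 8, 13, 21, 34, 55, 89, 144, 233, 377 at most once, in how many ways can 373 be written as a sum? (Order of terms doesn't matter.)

5

373 = 233+89+34+13+3+1 = 233+89+34+8+5+3+1 = 233+89+21+13+8+5+3+1 = 233+55+34+21+13+8+5+3+1 = 144+89+55+34+21+13+8+5+3+1 — 5 representations.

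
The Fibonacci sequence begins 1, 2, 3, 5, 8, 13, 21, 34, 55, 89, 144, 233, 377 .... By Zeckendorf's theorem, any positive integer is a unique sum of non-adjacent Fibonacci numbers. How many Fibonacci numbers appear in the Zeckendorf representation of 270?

270 − 233 = 37
37 − 34 = 3
3 − 3 = 0
270 = 233 + 34 + 3, which has 3 terms.

3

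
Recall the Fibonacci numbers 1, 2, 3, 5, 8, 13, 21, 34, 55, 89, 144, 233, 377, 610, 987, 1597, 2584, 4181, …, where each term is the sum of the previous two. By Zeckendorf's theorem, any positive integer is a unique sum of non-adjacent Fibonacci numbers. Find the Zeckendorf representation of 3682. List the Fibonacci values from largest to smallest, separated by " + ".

2584 ≤ 3682 < 4181, so take 2584; remainder 1098
987 ≤ 1098 < 1597, so take 987; remainder 111
89 ≤ 111 < 144, so take 89; remainder 22
21 ≤ 22 < 34, so take 21; remainder 1
1 ≤ 1 < 2, so take 1; remainder 0
So 3682 = 2584 + 987 + 89 + 21 + 1, with no two terms consecutive in the sequence.

2584 + 987 + 89 + 21 + 1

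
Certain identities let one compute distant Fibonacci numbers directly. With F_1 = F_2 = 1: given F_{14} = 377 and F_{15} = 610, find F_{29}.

By F_{2k+1} = F_k² + F_{k+1}²: F_{29} = 377² + 610² = 142129 + 372100 = 514229.

514229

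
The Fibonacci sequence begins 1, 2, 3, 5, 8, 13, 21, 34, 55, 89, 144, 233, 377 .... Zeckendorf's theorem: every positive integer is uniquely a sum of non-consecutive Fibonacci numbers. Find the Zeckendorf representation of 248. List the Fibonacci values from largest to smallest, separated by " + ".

233 + 13 + 2

Greedy algorithm:
233 ≤ 248 < 377, so take 233; remainder 15
13 ≤ 15 < 21, so take 13; remainder 2
2 ≤ 2 < 3, so take 2; remainder 0
So 248 = 233 + 13 + 2, with no two terms consecutive in the sequence.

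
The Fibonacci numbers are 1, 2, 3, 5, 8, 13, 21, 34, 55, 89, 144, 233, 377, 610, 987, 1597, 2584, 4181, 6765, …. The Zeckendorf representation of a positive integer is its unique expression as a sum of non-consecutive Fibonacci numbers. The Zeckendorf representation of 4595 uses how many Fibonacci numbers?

4

4595: greatest Fibonacci not exceeding it is 4181, leaving 414
414: greatest Fibonacci not exceeding it is 377, leaving 37
37: greatest Fibonacci not exceeding it is 34, leaving 3
3: greatest Fibonacci not exceeding it is 3, leaving 0
4595 = 4181 + 377 + 34 + 3, which has 4 terms.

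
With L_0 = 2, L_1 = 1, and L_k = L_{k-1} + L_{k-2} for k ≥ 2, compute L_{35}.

20633239

Iterating the recurrence up to L_{30} = 1860498 and L_{29} = 1149851:
L_{31} = L_{30} + L_{29} = 1860498 + 1149851 = 3010349
L_{32} = L_{31} + L_{30} = 3010349 + 1860498 = 4870847
L_{33} = L_{32} + L_{31} = 4870847 + 3010349 = 7881196
L_{34} = L_{33} + L_{32} = 7881196 + 4870847 = 12752043
L_{35} = L_{34} + L_{33} = 12752043 + 7881196 = 20633239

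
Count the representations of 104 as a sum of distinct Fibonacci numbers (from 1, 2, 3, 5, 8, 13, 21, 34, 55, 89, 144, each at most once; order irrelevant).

104 = 89+13+2 = 89+8+5+2 = 55+34+13+2 = 55+34+8+5+2 = 55+21+13+8+5+2 — 5 representations.

5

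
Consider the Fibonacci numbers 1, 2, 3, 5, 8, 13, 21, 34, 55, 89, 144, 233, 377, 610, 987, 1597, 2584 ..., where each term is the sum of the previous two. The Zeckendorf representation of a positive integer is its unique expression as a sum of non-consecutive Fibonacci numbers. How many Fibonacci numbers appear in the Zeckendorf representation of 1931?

Greedily peel off the largest Fibonacci term at each step:
subtract 1597 from 1931: 334 remains
subtract 233 from 334: 101 remains
subtract 89 from 101: 12 remains
subtract 8 from 12: 4 remains
subtract 3 from 4: 1 remains
subtract 1 from 1: 0 remains
1931 = 1597 + 233 + 89 + 8 + 3 + 1, which has 6 terms.

6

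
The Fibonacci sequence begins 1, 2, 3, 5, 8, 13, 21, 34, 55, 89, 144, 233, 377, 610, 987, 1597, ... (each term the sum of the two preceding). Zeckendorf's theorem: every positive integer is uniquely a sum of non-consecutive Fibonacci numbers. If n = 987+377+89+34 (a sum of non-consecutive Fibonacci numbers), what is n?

987+377+89+34 = 1487.

1487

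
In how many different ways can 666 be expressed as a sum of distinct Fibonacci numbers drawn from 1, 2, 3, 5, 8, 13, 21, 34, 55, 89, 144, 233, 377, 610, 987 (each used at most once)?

666 = 610+55+1 = 610+34+21+1 = 377+233+55+1 = … (9 more), for 12 in all.

12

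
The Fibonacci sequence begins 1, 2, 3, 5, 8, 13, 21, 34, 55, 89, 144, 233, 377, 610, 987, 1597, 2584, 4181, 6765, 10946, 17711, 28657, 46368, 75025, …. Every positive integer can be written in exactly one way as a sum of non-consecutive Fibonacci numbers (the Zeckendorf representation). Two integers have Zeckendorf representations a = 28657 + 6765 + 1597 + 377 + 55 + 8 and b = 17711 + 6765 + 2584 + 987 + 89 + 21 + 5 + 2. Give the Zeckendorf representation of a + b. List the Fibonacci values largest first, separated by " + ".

46368 + 17711 + 987 + 377 + 144 + 34 + 2

The two numbers are 37459 and 28164, so their sum is 65623.
Greedy algorithm:
46368 ≤ 65623 < 75025, so take 46368; remainder 19255
17711 ≤ 19255 < 28657, so take 17711; remainder 1544
987 ≤ 1544 < 1597, so take 987; remainder 557
377 ≤ 557 < 610, so take 377; remainder 180
144 ≤ 180 < 233, so take 144; remainder 36
34 ≤ 36 < 55, so take 34; remainder 2
2 ≤ 2 < 3, so take 2; remainder 0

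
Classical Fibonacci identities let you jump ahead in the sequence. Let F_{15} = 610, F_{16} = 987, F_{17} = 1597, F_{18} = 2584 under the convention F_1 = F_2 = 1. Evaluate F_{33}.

By the addition formula F_{m+n} = F_m F_{n+1} + F_{m−1} F_n with m=18, n=15: F_{33} = 2584·987 + 1597·610 = 2550408 + 974170 = 3524578.

3524578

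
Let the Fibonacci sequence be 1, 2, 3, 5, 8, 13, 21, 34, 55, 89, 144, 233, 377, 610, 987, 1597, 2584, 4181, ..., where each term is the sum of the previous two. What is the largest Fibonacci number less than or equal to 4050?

2584 ≤ 4050 < 4181, so the largest Fibonacci number not exceeding 4050 is 2584.

2584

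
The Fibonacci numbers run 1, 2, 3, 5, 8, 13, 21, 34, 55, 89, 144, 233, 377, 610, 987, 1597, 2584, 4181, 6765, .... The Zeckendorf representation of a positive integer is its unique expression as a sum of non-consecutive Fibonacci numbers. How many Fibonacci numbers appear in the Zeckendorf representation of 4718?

Greedy algorithm:
4181 ≤ 4718 < 6765, so take 4181; remainder 537
377 ≤ 537 < 610, so take 377; remainder 160
144 ≤ 160 < 233, so take 144; remainder 16
13 ≤ 16 < 21, so take 13; remainder 3
3 ≤ 3 < 5, so take 3; remainder 0
4718 = 4181 + 377 + 144 + 13 + 3, which has 5 terms.

5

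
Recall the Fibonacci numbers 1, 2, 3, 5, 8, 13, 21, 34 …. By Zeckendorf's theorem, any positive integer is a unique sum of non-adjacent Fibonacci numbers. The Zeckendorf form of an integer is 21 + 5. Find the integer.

21 + 5 = 26.

26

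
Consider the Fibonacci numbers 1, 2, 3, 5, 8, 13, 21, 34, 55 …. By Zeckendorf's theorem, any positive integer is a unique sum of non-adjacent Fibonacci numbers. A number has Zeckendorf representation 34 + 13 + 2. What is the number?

34 + 13 + 2 = 49.

49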